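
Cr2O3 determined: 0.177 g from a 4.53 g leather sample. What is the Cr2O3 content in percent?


3.91%

Cr2O3% = 0.177 / 4.53 x 100
Cr2O3% = 3.91%


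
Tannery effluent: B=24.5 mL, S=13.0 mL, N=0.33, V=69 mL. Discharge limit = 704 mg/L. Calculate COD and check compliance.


COD = 440.0 mg/L
Compliant: Yes

COD = (24.5 - 13.0) x 0.33 x 8000 / 69 = 440.0 mg/L
Limit: 704 mg/L
Compliant: Yes


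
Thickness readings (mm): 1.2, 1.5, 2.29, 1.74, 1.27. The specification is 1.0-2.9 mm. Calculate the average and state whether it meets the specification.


Average = 1.60 mm
Within specification: Yes

Sum = 8.00
Average = 8.00 / 5 = 1.60 mm
Specification range: 1.0 to 2.9 mm
Within spec: Yes


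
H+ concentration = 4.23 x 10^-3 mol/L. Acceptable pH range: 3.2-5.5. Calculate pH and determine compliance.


pH = 2.37
Compliant: No

pH = -log10(4.23 x 10^-3) = 2.37
Range: 3.2 to 5.5
Compliant: No


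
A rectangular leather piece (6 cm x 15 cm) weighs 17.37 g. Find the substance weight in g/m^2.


Area = 6 x 15 = 90 cm^2
SW = 17.37 / 90 x 10000 = 1930.0 g/m^2


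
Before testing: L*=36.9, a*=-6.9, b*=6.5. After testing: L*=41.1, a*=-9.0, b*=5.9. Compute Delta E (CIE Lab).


Delta E = 4.73

dL = 41.1 - 36.9 = 4.2
da = -9.0 - (-6.9) = -2.1
db = 5.9 - 6.5 = -0.6
dE = sqrt((4.2)^2 + (-2.1)^2 + (-0.6)^2) = 4.73


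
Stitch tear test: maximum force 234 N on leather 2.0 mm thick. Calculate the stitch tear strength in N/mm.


Stitch tear strength = force / thickness
STS = 234 / 2.0 = 117.0 N/mm


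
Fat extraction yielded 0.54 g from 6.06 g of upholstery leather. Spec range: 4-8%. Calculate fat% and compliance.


Fat content = 8.9%
Compliant: No

Fat% = 0.54 / 6.06 x 100 = 8.9%
Spec range: 4-8%
Compliant: No


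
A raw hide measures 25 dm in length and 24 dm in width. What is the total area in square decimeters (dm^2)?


600 dm^2

Area = length x width
Area = 25 x 24 = 600 dm^2


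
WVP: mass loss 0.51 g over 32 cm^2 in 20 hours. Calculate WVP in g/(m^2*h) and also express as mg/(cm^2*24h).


WVP = 0.51 / (32 x 20) x 10000 = 7.97 g/(m^2*h)
Mass loss in mg = 0.51 x 1000 = 510 mg
Per cm^2 per 24h in mg: 510 x 24 / (32 x 20) = 12240 / 640 = 19.13 mg/(cm^2*24h)


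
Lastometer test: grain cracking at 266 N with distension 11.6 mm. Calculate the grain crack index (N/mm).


Grain crack index = force / distension
Index = 266 / 11.6 = 22.9 N/mm


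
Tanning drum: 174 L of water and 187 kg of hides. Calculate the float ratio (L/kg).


0.9

Float ratio = water / hide weight
Ratio = 174 / 187 = 0.9


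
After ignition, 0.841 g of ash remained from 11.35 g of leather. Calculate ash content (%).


Ash% = 0.841 / 11.35 x 100
Ash% = 7.41%


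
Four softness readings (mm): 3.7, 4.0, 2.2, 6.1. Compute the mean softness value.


4.00 mm


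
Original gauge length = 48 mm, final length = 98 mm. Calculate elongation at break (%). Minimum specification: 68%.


Extension = 98 - 48 = 50 mm
Elongation = 50 / 48 x 100 = 104.2%
Minimum required: 68%
Meets specification: Yes


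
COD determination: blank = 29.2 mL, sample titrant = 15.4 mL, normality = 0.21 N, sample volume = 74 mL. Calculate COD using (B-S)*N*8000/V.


COD = (29.2 - 15.4) x 0.21 x 8000 / 74
COD = 13.8 x 0.21 x 8000 / 74
COD = 313.3 mg/L


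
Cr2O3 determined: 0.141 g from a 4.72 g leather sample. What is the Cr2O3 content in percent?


2.99%


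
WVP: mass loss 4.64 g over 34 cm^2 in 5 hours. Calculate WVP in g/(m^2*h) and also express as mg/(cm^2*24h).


WVP = 272.94 g/(m^2*h)
Daily rate = 655.06 mg/(cm^2*24h)

WVP = 4.64 / (34 x 5) x 10000 = 272.94 g/(m^2*h)
Mass loss in mg = 4.64 x 1000 = 4640 mg
Per cm^2 per 24h in mg: 4640 x 24 / (34 x 5) = 111360 / 170 = 655.06 mg/(cm^2*24h)


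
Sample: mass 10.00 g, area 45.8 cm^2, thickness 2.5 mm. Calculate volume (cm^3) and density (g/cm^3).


Thickness in cm = 2.5 / 10 = 0.25 cm
Volume = 45.8 x 0.25 = 11.450 cm^3
Density = 10.00 / 11.450 = 0.873 g/cm^3


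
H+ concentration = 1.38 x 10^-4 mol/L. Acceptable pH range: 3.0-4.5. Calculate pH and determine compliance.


pH = 3.86
Compliant: Yes

pH = -log10(1.38 x 10^-4) = 3.86
Range: 3.0 to 4.5
Compliant: Yes


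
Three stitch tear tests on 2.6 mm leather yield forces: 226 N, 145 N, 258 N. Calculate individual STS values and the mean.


STS1 = 86.9 N/mm
STS2 = 55.8 N/mm
STS3 = 99.2 N/mm
Mean = 80.6 N/mm

STS1 = 226 / 2.6 = 86.9 N/mm
STS2 = 145 / 2.6 = 55.8 N/mm
STS3 = 258 / 2.6 = 99.2 N/mm
Mean = (86.9 + 55.8 + 99.2) / 3 = 80.6 N/mm


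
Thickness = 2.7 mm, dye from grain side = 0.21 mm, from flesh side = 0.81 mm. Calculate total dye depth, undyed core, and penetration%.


Total dyed = 1.02 mm
Undyed core = 1.68 mm
Penetration = 37.8%

Total dyed = 0.21 + 0.81 = 1.02 mm
Undyed core = 2.7 - 1.02 = 1.68 mm
Penetration = 1.02 / 2.7 x 100 = 37.8%


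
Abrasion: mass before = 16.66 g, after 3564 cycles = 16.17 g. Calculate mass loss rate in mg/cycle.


0.137 mg/cycle

Mass loss = 16.66 - 16.17 = 0.490 g
Rate = 0.490 / 3564 x 1000 = 0.137 mg/cycle


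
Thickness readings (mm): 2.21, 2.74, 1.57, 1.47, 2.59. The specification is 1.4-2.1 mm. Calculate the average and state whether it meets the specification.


Average = 2.12 mm
Within specification: No


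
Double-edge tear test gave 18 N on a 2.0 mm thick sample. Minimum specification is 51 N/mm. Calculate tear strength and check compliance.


Tear strength = 9.0 N/mm
Compliant: No


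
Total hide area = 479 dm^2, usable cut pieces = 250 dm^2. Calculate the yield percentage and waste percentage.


Yield = 250 / 479 x 100 = 52.2%
Waste = 479 - 250 = 229 dm^2
Waste% = 100 - 52.2 = 47.8%


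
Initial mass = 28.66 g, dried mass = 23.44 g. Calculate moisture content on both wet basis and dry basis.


Wet basis = 18.2%
Dry basis = 22.3%

Moisture lost = 28.66 - 23.44 = 5.22 g
Wet basis MC = 5.22 / 28.66 x 100 = 18.2%
Dry basis MC = 5.22 / 23.44 x 100 = 22.3%


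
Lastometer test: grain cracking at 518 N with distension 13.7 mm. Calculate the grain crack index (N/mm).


37.8 N/mm


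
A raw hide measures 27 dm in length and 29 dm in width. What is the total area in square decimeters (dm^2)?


783 dm^2


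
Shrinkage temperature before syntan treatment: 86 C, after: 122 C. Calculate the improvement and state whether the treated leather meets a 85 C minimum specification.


Improvement = 122 - 86 = 36 C
Spec check: 122 C >= 85 C? Yes


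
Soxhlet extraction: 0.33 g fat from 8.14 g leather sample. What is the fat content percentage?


Fat content = 0.33 / 8.14 x 100
Fat = 4.1%


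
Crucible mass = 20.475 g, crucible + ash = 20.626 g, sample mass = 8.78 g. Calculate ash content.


Ash mass = 0.151 g
Ash content = 1.72%


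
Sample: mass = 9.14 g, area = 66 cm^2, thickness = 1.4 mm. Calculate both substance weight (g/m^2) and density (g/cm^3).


Substance weight = 1384.8 g/m^2
Density = 0.989 g/cm^3

SW = 9.14 / 66 x 10000 = 1384.8 g/m^2
Volume = 66 x 1.4 / 10 = 9.24 cm^3
Density = 9.14 / 9.24 = 0.989 g/cm^3


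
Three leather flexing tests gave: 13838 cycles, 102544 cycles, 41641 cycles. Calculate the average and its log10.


Average = (13838 + 102544 + 41641) / 3 = 52674 cycles
log10(52674) = 4.72


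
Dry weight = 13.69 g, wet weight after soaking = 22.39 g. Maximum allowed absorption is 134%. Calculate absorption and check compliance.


WA = (22.39 - 13.69) / 13.69 x 100 = 63.6%
Maximum allowed: 134%
Compliant: Yes


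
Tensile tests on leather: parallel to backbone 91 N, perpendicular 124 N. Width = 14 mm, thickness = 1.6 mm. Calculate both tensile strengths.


Parallel = 4.06 N/mm^2
Perpendicular = 5.54 N/mm^2


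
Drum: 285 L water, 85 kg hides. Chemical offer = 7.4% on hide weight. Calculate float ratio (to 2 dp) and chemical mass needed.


Float ratio = 285 / 85 = 3.35
Chemical = 85 x 7.4 / 100 = 6.29 kg


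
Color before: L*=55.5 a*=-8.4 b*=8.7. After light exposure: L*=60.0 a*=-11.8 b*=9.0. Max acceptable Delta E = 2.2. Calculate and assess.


Delta E = 5.65
Passes: No

dL = 4.5, da = -3.4, db = 0.3
dE = sqrt((4.5)^2 + (-3.4)^2 + (0.3)^2) = 5.65
Max = 2.2
Passes: No


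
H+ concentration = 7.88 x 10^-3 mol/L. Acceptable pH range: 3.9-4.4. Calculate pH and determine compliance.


pH = -log10(7.88 x 10^-3) = 2.10
Range: 3.9 to 4.4
Compliant: No


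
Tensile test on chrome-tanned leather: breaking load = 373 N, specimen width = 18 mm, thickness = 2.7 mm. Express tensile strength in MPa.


Cross-section = 18 x 2.7 = 48.6 mm^2
TS = 373 / 48.6 = 7.67 MPa
(1 N/mm^2 = 1 MPa)


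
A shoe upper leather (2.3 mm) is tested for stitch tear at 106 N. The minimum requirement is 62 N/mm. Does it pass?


STS = 46.1 N/mm
Passes: No


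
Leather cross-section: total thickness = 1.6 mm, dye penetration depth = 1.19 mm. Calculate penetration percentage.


Penetration% = 1.19 / 1.6 x 100
Penetration = 74.4%


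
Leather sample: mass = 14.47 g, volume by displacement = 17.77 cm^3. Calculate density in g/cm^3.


0.814 g/cm^3

Density = mass / volume
Density = 14.47 / 17.77 = 0.814 g/cm^3


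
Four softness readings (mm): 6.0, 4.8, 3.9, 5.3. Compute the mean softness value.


5.00 mm

Sum = 6.0 + 4.8 + 3.9 + 5.3
Mean = 20.0 / 4 = 5.00 mm


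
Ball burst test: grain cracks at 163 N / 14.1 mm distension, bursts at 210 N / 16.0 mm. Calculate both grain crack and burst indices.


Crack index = 11.6 N/mm
Burst index = 13.1 N/mm


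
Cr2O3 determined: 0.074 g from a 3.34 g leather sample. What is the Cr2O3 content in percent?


Cr2O3% = 0.074 / 3.34 x 100
Cr2O3% = 2.22%


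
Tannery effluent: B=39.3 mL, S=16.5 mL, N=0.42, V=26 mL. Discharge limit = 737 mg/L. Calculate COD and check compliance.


COD = 2946.5 mg/L
Compliant: No


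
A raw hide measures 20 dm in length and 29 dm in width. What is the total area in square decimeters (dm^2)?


580 dm^2


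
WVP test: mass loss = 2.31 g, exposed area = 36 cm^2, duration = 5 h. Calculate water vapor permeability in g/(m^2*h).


128.33 g/(m^2*h)

WVP = mass_loss / (area x time) x 10000
WVP = 2.31 / (36 x 5) x 10000
WVP = 2.31 / 180 x 10000 = 128.33 g/(m^2*h)


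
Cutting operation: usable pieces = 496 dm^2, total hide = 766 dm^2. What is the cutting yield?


Yield = usable / total x 100
Yield = 496 / 766 x 100 = 64.8%


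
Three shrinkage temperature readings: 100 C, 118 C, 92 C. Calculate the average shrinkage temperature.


Average = (100 + 118 + 92) / 3
Average = 310 / 3 = 103.3 C


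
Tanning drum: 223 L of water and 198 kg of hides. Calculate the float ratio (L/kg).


Float ratio = water / hide weight
Ratio = 223 / 198 = 1.1


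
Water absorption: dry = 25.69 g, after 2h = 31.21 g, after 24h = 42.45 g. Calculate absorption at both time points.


2h absorption = 21.5%
24h absorption = 65.2%


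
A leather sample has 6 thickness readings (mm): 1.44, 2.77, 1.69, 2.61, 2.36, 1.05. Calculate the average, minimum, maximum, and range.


Sum = 11.92
Average = 11.92 / 6 = 1.99 mm
Minimum = 1.05 mm
Maximum = 2.77 mm
Range = 2.77 - 1.05 = 1.72 mm


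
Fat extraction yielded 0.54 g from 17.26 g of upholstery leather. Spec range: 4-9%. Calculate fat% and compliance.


Fat% = 0.54 / 17.26 x 100 = 3.1%
Spec range: 4-9%
Compliant: No


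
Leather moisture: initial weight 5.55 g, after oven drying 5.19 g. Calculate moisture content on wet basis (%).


6.5%

Moisture = 5.55 - 5.19 = 0.36 g
MC = 0.36 / 5.55 x 100 = 6.5%


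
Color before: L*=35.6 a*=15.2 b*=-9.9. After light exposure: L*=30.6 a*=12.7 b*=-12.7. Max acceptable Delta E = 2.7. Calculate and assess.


dL = -5.0, da = -2.5, db = -2.8
dE = sqrt((-5.0)^2 + (-2.5)^2 + (-2.8)^2) = 6.25
Max = 2.7
Passes: No


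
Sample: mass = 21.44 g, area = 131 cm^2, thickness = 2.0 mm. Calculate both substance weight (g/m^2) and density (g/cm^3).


Substance weight = 1636.6 g/m^2
Density = 0.818 g/cm^3


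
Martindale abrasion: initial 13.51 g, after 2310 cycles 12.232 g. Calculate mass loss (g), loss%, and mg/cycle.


Loss = 13.51 - 12.232 = 1.278 g
Loss% = 1.278 / 13.51 x 100 = 9.46%
Rate = 1.278 / 2310 x 1000 = 0.553 mg/cycle


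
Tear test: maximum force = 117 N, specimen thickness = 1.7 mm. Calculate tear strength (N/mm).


Tear strength = force / thickness
Tear = 117 / 1.7 = 68.8 N/mm


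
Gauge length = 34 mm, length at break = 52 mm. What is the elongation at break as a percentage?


Extension = 52 - 34 = 18 mm
Elongation = 18 / 34 x 100 = 52.9%


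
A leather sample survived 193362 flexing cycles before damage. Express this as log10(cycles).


log10(193362) = 5.29


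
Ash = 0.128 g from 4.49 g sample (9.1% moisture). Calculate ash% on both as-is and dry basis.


As-is ash = 2.85%
Dry-basis ash = 3.14%


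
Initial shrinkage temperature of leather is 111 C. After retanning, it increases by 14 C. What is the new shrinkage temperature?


New Ts = 111 + 14 = 125 C


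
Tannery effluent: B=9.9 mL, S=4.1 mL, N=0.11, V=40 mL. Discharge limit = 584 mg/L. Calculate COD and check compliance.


COD = 127.6 mg/L
Compliant: Yes

COD = (9.9 - 4.1) x 0.11 x 8000 / 40 = 127.6 mg/L
Limit: 584 mg/L
Compliant: Yes


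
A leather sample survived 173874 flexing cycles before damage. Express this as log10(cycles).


log10(173874) = 5.24


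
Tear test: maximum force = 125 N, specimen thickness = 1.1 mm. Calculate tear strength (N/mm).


113.6 N/mm

Tear strength = force / thickness
Tear = 125 / 1.1 = 113.6 N/mm


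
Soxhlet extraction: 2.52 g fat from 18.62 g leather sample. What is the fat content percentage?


Fat content = 2.52 / 18.62 x 100
Fat = 13.5%


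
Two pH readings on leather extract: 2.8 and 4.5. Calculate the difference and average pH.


Difference = |2.8 - 4.5| = 1.7
Average = (2.8 + 4.5) / 2 = 3.65


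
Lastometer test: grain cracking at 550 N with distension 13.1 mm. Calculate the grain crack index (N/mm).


42.0 N/mm

Grain crack index = force / distension
Index = 550 / 13.1 = 42.0 N/mm


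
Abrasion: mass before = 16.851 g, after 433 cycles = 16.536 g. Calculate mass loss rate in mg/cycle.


0.727 mg/cycle

Mass loss = 16.851 - 16.536 = 0.315 g
Rate = 0.315 / 433 x 1000 = 0.727 mg/cycle


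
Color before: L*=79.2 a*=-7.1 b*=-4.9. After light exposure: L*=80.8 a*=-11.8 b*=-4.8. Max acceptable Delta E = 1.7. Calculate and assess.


Delta E = 4.97
Passes: No


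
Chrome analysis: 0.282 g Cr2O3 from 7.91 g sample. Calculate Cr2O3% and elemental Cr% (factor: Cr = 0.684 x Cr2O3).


Cr2O3% = 0.282 / 7.91 x 100 = 3.57%
Cr% = 3.57 x 0.684 = 2.44%


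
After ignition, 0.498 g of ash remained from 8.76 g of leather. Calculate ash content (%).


5.68%


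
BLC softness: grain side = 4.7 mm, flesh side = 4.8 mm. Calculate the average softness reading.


Average = (4.7 + 4.8) / 2
Average = 4.75 mm


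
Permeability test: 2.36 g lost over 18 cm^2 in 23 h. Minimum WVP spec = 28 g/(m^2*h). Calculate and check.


WVP = 57.00 g/(m^2*h)
Meets specification: Yes


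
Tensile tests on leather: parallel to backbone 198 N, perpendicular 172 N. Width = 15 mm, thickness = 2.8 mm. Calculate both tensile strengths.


Parallel = 4.71 N/mm^2
Perpendicular = 4.10 N/mm^2

Area = 15 x 2.8 = 42.0 mm^2
TS (parallel) = 198 / 42.0 = 4.71 N/mm^2
TS (perpendicular) = 172 / 42.0 = 4.10 N/mm^2


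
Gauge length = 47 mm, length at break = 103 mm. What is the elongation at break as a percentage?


119.1%

Extension = 103 - 47 = 56 mm
Elongation = 56 / 47 x 100 = 119.1%


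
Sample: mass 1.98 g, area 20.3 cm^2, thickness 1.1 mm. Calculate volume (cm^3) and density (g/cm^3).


Thickness in cm = 1.1 / 10 = 0.11 cm
Volume = 20.3 x 0.11 = 2.233 cm^3
Density = 1.98 / 2.233 = 0.887 g/cm^3


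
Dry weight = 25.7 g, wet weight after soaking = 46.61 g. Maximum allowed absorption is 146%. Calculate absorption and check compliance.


Absorption = 81.4%
Compliant: Yes


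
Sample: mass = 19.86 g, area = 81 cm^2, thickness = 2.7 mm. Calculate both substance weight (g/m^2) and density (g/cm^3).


SW = 19.86 / 81 x 10000 = 2451.9 g/m^2
Volume = 81 x 2.7 / 10 = 21.87 cm^3
Density = 19.86 / 21.87 = 0.908 g/cm^3


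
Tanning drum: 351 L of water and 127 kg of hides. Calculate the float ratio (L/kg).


Float ratio = water / hide weight
Ratio = 351 / 127 = 2.8


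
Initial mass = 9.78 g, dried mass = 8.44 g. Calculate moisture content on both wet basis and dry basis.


Wet basis = 13.7%
Dry basis = 15.9%


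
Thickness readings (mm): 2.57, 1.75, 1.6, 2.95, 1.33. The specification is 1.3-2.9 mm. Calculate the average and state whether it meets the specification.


Average = 2.04 mm
Within specification: Yes


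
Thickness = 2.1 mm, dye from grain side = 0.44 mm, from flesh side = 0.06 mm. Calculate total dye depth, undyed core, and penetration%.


Total dyed = 0.50 mm
Undyed core = 1.60 mm
Penetration = 23.8%

Total dyed = 0.44 + 0.06 = 0.50 mm
Undyed core = 2.1 - 0.50 = 1.60 mm
Penetration = 0.50 / 2.1 x 100 = 23.8%


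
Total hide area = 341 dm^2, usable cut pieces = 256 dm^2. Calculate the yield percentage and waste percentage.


Yield = 256 / 341 x 100 = 75.1%
Waste = 341 - 256 = 85 dm^2
Waste% = 100 - 75.1 = 24.9%


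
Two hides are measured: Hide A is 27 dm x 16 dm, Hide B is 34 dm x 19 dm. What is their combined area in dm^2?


1078 dm^2

Hide A area = 27 x 16 = 432 dm^2
Hide B area = 34 x 19 = 646 dm^2
Total = 432 + 646 = 1078 dm^2


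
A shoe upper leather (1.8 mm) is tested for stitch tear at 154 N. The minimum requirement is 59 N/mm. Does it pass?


STS = 154 / 1.8 = 85.6 N/mm
Minimum required: 59 N/mm
Passes: Yes


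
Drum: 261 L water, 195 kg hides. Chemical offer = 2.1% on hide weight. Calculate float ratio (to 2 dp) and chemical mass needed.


Float ratio = 261 / 195 = 1.34
Chemical = 195 x 2.1 / 100 = 4.095 kg


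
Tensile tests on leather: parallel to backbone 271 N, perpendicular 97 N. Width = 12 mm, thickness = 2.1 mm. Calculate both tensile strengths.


Parallel = 10.75 N/mm^2
Perpendicular = 3.85 N/mm^2

Area = 12 x 2.1 = 25.2 mm^2
TS (parallel) = 271 / 25.2 = 10.75 N/mm^2
TS (perpendicular) = 97 / 25.2 = 3.85 N/mm^2


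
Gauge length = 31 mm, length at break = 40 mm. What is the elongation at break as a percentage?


Extension = 40 - 31 = 9 mm
Elongation = 9 / 31 x 100 = 29.0%


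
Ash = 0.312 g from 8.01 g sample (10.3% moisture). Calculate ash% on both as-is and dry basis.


As-is ash% = 0.312 / 8.01 x 100 = 3.90%
Dry mass = 8.01 x (100 - 10.3) / 100 = 7.18497 g
Dry-basis ash% = 0.312 / 7.18497 x 100 = 4.34%


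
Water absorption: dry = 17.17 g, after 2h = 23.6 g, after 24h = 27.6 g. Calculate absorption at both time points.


WA (2h) = (23.6 - 17.17) / 17.17 x 100 = 37.4%
WA (24h) = (27.6 - 17.17) / 17.17 x 100 = 60.7%


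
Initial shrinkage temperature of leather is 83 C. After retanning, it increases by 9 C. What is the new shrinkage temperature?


New Ts = 83 + 9 = 92 C


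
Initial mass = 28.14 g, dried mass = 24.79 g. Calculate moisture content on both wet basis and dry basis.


Wet basis = 11.9%
Dry basis = 13.5%

Moisture lost = 28.14 - 24.79 = 3.35 g
Wet basis MC = 3.35 / 28.14 x 100 = 11.9%
Dry basis MC = 3.35 / 24.79 x 100 = 13.5%


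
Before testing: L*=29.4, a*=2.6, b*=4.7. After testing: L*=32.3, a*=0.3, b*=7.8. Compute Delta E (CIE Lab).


dL = 32.3 - 29.4 = 2.9
da = 0.3 - 2.6 = -2.3
db = 7.8 - 4.7 = 3.1
dE = sqrt((2.9)^2 + (-2.3)^2 + (3.1)^2) = 4.83


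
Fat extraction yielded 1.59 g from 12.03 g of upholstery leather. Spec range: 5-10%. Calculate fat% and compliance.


Fat content = 13.2%
Compliant: No

Fat% = 1.59 / 12.03 x 100 = 13.2%
Spec range: 5-10%
Compliant: No


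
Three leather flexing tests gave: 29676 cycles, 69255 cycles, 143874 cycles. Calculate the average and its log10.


Average = 80935 cycles
log10 = 4.91

Average = (29676 + 69255 + 143874) / 3 = 80935 cycles
log10(80935) = 4.91


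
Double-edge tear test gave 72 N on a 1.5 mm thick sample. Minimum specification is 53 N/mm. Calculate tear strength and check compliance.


Tear strength = 72 / 1.5 = 48.0 N/mm
Required minimum = 53 N/mm
Compliant: No


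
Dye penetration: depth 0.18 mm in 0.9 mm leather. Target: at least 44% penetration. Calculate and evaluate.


Penetration = 20.0%
Meets target: No


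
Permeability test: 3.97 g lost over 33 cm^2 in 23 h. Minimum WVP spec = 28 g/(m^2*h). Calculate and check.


WVP = 52.31 g/(m^2*h)
Meets specification: Yes

WVP = 3.97 / (33 x 23) x 10000 = 52.31 g/(m^2*h)
Minimum: 28 g/(m^2*h)
Meets spec: Yes


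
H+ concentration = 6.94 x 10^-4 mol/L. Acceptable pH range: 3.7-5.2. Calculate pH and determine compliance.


pH = 3.16
Compliant: No

pH = -log10(6.94 x 10^-4) = 3.16
Range: 3.7 to 5.2
Compliant: No


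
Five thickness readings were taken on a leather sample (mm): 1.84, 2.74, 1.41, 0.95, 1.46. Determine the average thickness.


1.68 mm


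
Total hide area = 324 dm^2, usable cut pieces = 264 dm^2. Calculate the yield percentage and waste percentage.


Yield = 264 / 324 x 100 = 81.5%
Waste = 324 - 264 = 60 dm^2
Waste% = 100 - 81.5 = 18.5%


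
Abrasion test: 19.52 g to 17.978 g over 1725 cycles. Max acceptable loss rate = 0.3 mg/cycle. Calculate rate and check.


Loss = 19.52 - 17.978 = 1.542 g
Rate = 1.542 g / 1725 cycles x 1000 = 0.894 mg/cycle
Max = 0.3 mg/cycle
Passes: No


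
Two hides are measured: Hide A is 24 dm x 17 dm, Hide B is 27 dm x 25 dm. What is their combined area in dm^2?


1083 dm^2

Hide A area = 24 x 17 = 408 dm^2
Hide B area = 27 x 25 = 675 dm^2
Total = 408 + 675 = 1083 dm^2


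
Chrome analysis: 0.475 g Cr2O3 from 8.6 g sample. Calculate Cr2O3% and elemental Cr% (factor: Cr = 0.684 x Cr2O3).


Cr2O3% = 0.475 / 8.6 x 100 = 5.52%
Cr% = 5.52 x 0.684 = 3.78%


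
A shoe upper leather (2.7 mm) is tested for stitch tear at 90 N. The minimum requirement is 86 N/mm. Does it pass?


STS = 90 / 2.7 = 33.3 N/mm
Minimum required: 86 N/mm
Passes: No


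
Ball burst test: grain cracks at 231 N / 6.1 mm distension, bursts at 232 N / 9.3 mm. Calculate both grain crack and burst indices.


Crack index = 231 / 6.1 = 37.9 N/mm
Burst index = 232 / 9.3 = 24.9 N/mm


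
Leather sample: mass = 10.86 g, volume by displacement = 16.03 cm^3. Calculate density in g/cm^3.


0.677 g/cm^3

Density = mass / volume
Density = 10.86 / 16.03 = 0.677 g/cm^3


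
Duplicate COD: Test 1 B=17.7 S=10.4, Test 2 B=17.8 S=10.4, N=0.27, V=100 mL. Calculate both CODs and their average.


COD1 = 157.7 mg/L
COD2 = 159.8 mg/L
Average = 158.8 mg/L

COD1 = (17.7 - 10.4) x 0.27 x 8000 / 100 = 157.7 mg/L
COD2 = (17.8 - 10.4) x 0.27 x 8000 / 100 = 159.8 mg/L
Average = (157.7 + 159.8) / 2 = 158.8 mg/L


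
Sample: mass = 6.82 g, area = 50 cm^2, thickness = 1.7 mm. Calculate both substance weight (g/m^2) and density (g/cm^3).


Substance weight = 1364.0 g/m^2
Density = 0.802 g/cm^3


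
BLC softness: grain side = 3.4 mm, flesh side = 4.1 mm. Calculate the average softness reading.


Average = (3.4 + 4.1) / 2
Average = 3.75 mm


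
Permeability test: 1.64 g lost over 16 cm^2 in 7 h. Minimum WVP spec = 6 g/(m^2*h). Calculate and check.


WVP = 146.43 g/(m^2*h)
Meets specification: Yes

WVP = 1.64 / (16 x 7) x 10000 = 146.43 g/(m^2*h)
Minimum: 6 g/(m^2*h)
Meets spec: Yes


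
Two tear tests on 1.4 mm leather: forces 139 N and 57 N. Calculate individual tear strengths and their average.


Tear 1 = 99.3 N/mm
Tear 2 = 40.7 N/mm
Average = 70.0 N/mm


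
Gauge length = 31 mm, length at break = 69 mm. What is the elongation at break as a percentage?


122.6%

Extension = 69 - 31 = 38 mm
Elongation = 38 / 31 x 100 = 122.6%


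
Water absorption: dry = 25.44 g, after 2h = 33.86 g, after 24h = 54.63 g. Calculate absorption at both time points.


2h absorption = 33.1%
24h absorption = 114.7%


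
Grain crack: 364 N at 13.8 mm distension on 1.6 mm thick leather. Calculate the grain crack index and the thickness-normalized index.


Crack index = 26.4 N/mm
Normalized index = 16.5 N/mm per mm

Crack index = 364 / 13.8 = 26.4 N/mm
Normalized = 26.4 / 1.6 = 16.5 N/mm per mm


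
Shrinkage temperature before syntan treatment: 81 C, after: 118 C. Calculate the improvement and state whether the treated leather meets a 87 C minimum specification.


Improvement = 118 - 81 = 37 C
Spec check: 118 C >= 87 C? Yes


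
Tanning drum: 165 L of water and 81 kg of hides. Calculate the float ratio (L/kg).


Float ratio = water / hide weight
Ratio = 165 / 81 = 2.0


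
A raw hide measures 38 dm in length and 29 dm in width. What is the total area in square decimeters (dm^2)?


1102 dm^2


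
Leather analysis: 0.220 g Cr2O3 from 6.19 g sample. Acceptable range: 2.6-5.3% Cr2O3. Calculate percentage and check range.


Cr2O3 = 3.55%
Within range: Yes


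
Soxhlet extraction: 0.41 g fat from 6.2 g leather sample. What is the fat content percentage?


Fat content = 0.41 / 6.2 x 100
Fat = 6.6%


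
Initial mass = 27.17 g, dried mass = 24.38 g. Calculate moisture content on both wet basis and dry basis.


Moisture lost = 27.17 - 24.38 = 2.79 g
Wet basis MC = 2.79 / 27.17 x 100 = 10.3%
Dry basis MC = 2.79 / 24.38 x 100 = 11.4%


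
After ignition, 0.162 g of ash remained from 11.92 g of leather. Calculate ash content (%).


1.36%

Ash% = 0.162 / 11.92 x 100
Ash% = 1.36%


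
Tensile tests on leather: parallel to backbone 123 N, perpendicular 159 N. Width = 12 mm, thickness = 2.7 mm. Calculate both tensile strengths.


Parallel = 3.80 N/mm^2
Perpendicular = 4.91 N/mm^2

Area = 12 x 2.7 = 32.4 mm^2
TS (parallel) = 123 / 32.4 = 3.80 N/mm^2
TS (perpendicular) = 159 / 32.4 = 4.91 N/mm^2


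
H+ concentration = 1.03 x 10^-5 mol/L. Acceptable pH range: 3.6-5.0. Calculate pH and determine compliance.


pH = -log10(1.03 x 10^-5) = 4.99
Range: 3.6 to 5.0
Compliant: Yes


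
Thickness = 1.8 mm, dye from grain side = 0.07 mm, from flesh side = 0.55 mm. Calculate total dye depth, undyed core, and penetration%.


Total dyed = 0.62 mm
Undyed core = 1.18 mm
Penetration = 34.4%


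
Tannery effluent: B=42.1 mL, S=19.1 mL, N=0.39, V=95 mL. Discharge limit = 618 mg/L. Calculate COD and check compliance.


COD = 755.4 mg/L
Compliant: No


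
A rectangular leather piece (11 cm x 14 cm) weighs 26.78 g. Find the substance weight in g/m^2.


Area = 11 x 14 = 154 cm^2
SW = 26.78 / 154 x 10000 = 1739.0 g/m^2


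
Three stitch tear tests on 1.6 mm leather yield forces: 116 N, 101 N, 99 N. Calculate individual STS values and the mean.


STS1 = 116 / 1.6 = 72.5 N/mm
STS2 = 101 / 1.6 = 63.1 N/mm
STS3 = 99 / 1.6 = 61.9 N/mm
Mean = (72.5 + 63.1 + 61.9) / 3 = 65.8 N/mm


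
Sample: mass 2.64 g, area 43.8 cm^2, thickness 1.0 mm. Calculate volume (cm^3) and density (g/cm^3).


Volume = 4.380 cm^3
Density = 0.603 g/cm^3

Thickness in cm = 1.0 / 10 = 0.10 cm
Volume = 43.8 x 0.10 = 4.380 cm^3
Density = 2.64 / 4.380 = 0.603 g/cm^3


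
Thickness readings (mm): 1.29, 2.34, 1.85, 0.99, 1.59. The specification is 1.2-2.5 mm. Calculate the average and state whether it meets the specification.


Average = 1.61 mm
Within specification: Yes

Sum = 8.06
Average = 8.06 / 5 = 1.61 mm
Specification range: 1.2 to 2.5 mm
Within spec: Yes


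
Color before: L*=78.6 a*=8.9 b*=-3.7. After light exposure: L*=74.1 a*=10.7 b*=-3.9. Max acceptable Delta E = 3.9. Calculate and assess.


Delta E = 4.85
Passes: No

dL = -4.5, da = 1.8, db = -0.2
dE = sqrt((-4.5)^2 + (1.8)^2 + (-0.2)^2) = 4.85
Max = 3.9
Passes: No


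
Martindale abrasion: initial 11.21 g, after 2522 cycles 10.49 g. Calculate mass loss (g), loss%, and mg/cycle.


Loss = 11.21 - 10.49 = 0.720 g
Loss% = 0.720 / 11.21 x 100 = 6.42%
Rate = 0.720 / 2522 x 1000 = 0.285 mg/cycle


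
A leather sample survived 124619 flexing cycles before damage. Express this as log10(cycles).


5.10


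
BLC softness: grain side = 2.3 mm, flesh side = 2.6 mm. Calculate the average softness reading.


Average = (2.3 + 2.6) / 2
Average = 2.45 mm


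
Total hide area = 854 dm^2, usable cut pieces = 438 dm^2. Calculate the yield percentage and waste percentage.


Yield = 51.3%
Waste = 48.7%


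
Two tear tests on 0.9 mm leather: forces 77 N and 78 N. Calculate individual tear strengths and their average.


Tear 1 = 85.6 N/mm
Tear 2 = 86.7 N/mm
Average = 86.2 N/mm

Tear 1 = 77 / 0.9 = 85.6 N/mm
Tear 2 = 78 / 0.9 = 86.7 N/mm
Average = (85.6 + 86.7) / 2 = 86.2 N/mm


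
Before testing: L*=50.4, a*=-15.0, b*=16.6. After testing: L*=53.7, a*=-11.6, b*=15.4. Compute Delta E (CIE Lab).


dL = 53.7 - 50.4 = 3.3
da = -11.6 - (-15.0) = 3.4
db = 15.4 - 16.6 = -1.2
dE = sqrt((3.3)^2 + (3.4)^2 + (-1.2)^2) = 4.89


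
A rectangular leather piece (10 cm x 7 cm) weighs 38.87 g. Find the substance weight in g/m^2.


5552.9 g/m^2

Area = 10 x 7 = 70 cm^2
SW = 38.87 / 70 x 10000 = 5552.9 g/m^2


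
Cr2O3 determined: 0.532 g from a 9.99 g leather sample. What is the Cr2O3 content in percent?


Cr2O3% = 0.532 / 9.99 x 100
Cr2O3% = 5.33%


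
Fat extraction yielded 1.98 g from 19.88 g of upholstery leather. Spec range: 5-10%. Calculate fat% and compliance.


Fat content = 10.0%
Compliant: Yes


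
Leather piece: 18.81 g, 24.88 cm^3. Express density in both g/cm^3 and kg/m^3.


0.756 g/cm^3
756 kg/m^3


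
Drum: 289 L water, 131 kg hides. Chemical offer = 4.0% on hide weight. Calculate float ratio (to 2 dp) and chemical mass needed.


Float ratio = 289 / 131 = 2.21
Chemical = 131 x 4.0 / 100 = 5.24 kg


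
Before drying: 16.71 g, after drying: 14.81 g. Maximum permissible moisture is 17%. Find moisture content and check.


MC = (16.71 - 14.81) / 16.71 x 100 = 11.4%
Maximum: 17%
Acceptable: Yes


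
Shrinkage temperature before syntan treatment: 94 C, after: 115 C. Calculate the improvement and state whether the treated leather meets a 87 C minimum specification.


Improvement = 21 C
Meets 87 C spec: Yes

Improvement = 115 - 94 = 21 C
Spec check: 115 C >= 87 C? Yes


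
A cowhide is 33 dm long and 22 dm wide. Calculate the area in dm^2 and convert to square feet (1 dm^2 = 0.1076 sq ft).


Area = 33 x 22 = 726 dm^2
Conversion: 726 x 0.1076 = 78.12 sq ft


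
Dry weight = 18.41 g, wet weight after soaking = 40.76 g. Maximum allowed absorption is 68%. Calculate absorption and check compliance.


Absorption = 121.4%
Compliant: No


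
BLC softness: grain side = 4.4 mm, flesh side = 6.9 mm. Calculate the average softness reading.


Average = (4.4 + 6.9) / 2
Average = 5.65 mm


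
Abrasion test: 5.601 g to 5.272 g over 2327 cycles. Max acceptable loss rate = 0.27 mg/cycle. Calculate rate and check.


Loss = 5.601 - 5.272 = 0.329 g
Rate = 0.329 g / 2327 cycles x 1000 = 0.141 mg/cycle
Max = 0.27 mg/cycle
Passes: Yes


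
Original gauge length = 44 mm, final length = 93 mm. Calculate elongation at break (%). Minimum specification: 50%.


Elongation = 111.4%
Meets spec: Yes

Extension = 93 - 44 = 49 mm
Elongation = 49 / 44 x 100 = 111.4%
Minimum required: 50%
Meets specification: Yes


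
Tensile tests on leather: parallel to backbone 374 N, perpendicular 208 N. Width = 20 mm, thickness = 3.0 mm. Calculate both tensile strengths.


Area = 20 x 3.0 = 60.0 mm^2
TS (parallel) = 374 / 60.0 = 6.23 N/mm^2
TS (perpendicular) = 208 / 60.0 = 3.47 N/mm^2


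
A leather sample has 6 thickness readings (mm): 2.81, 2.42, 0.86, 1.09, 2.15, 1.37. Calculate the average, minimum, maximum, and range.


Sum = 10.70
Average = 10.70 / 6 = 1.78 mm
Minimum = 0.86 mm
Maximum = 2.81 mm
Range = 2.81 - 0.86 = 1.95 mm


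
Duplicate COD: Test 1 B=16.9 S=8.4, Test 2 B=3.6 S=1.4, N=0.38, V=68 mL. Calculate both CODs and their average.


COD1 = 380.0 mg/L
COD2 = 98.4 mg/L
Average = 239.2 mg/L

COD1 = (16.9 - 8.4) x 0.38 x 8000 / 68 = 380.0 mg/L
COD2 = (3.6 - 1.4) x 0.38 x 8000 / 68 = 98.4 mg/L
Average = (380.0 + 98.4) / 2 = 239.2 mg/L


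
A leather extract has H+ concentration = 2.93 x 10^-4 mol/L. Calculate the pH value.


pH = 3.53

pH = -log10[H+]
pH = -log10(2.93 x 10^-4) = 3.53


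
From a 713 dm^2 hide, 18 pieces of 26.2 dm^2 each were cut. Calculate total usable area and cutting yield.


Usable area = 471.6 dm^2
Yield = 66.1%


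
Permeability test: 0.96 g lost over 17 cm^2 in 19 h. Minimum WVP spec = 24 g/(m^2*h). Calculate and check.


WVP = 0.96 / (17 x 19) x 10000 = 29.72 g/(m^2*h)
Minimum: 24 g/(m^2*h)
Meets spec: Yes


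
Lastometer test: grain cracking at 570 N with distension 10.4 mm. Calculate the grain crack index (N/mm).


54.8 N/mm

Grain crack index = force / distension
Index = 570 / 10.4 = 54.8 N/mm


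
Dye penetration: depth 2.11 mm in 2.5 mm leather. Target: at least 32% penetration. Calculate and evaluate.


Penetration = 2.11 / 2.5 x 100 = 84.4%
Target: 32%
Meets target: Yes


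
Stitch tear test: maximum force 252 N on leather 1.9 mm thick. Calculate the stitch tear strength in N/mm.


Stitch tear strength = force / thickness
STS = 252 / 1.9 = 132.6 N/mm


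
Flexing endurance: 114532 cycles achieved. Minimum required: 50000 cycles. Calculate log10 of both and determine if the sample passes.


Achieved: log10 = 5.06
Required: log10 = 4.70
Passes: Yes

log10(114532) = 5.06
log10(50000) = 4.70
Passes: Yes


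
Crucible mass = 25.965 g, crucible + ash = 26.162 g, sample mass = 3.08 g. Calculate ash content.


Ash mass = 0.197 g
Ash content = 6.40%

Ash mass = 26.162 - 25.965 = 0.197 g
Ash% = 0.197 / 3.08 x 100 = 6.40%


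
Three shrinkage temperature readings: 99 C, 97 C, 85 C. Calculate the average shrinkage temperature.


93.7 C

Average = (99 + 97 + 85) / 3
Average = 281 / 3 = 93.7 C


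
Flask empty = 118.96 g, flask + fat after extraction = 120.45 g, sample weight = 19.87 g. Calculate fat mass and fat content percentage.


Fat mass = 1.49 g
Fat content = 7.5%


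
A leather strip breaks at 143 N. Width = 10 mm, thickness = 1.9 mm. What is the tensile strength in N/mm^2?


Cross-sectional area = 10 x 1.9 = 19.0 mm^2
Tensile strength = 143 / 19.0 = 7.53 N/mm^2


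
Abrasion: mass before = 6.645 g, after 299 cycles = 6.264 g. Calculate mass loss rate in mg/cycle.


Mass loss = 6.645 - 6.264 = 0.381 g
Rate = 0.381 / 299 x 1000 = 1.274 mg/cycle


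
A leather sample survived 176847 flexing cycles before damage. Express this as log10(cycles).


log10(176847) = 5.25


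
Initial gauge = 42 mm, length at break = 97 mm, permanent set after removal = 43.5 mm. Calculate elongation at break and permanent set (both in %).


Elongation at break = 131.0%
Permanent set = 3.6%

Elongation at break = (97 - 42) / 42 x 100 = 131.0%
Permanent set = (43.5 - 42) / 42 x 100 = 3.6%


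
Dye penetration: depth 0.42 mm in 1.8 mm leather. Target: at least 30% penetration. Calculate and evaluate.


Penetration = 23.3%
Meets target: No


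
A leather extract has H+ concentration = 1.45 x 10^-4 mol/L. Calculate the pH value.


pH = 3.84


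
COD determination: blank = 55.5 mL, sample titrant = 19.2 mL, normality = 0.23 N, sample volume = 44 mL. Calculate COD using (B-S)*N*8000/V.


COD = (55.5 - 19.2) x 0.23 x 8000 / 44
COD = 36.3 x 0.23 x 8000 / 44
COD = 1518.0 mg/L


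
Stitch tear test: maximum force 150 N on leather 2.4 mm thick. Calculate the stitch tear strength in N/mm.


Stitch tear strength = force / thickness
STS = 150 / 2.4 = 62.5 N/mm


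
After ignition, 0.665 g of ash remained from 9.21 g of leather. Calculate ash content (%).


7.22%

Ash% = 0.665 / 9.21 x 100
Ash% = 7.22%


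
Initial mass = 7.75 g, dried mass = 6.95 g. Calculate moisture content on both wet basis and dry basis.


Wet basis = 10.3%
Dry basis = 11.5%

Moisture lost = 7.75 - 6.95 = 0.80 g
Wet basis MC = 0.80 / 7.75 x 100 = 10.3%
Dry basis MC = 0.80 / 6.95 x 100 = 11.5%


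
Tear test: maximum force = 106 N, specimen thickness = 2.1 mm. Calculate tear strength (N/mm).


Tear strength = force / thickness
Tear = 106 / 2.1 = 50.5 N/mm


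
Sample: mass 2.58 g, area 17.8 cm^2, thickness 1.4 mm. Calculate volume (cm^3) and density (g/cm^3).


Thickness in cm = 1.4 / 10 = 0.14 cm
Volume = 17.8 x 0.14 = 2.492 cm^3
Density = 2.58 / 2.492 = 1.035 g/cm^3


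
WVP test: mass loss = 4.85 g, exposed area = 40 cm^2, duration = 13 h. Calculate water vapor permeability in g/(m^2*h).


WVP = mass_loss / (area x time) x 10000
WVP = 4.85 / (40 x 13) x 10000
WVP = 4.85 / 520 x 10000 = 93.27 g/(m^2*h)


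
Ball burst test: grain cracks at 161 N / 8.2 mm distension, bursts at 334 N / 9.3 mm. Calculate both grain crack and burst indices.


Crack index = 161 / 8.2 = 19.6 N/mm
Burst index = 334 / 9.3 = 35.9 N/mm


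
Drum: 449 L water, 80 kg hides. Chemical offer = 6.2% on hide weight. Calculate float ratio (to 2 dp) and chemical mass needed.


Float ratio = 449 / 80 = 5.61
Chemical = 80 x 6.2 / 100 = 4.96 kg


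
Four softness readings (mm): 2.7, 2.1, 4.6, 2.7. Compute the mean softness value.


3.03 mm


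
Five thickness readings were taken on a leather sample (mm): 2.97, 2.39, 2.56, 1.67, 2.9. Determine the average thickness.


Sum = 2.97 + 2.39 + 2.56 + 1.67 + 2.9 = 12.49
Average = 12.49 / 5 = 2.50 mm


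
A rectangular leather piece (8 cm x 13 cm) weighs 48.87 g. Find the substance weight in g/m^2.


Area = 8 x 13 = 104 cm^2
SW = 48.87 / 104 x 10000 = 4699.0 g/m^2


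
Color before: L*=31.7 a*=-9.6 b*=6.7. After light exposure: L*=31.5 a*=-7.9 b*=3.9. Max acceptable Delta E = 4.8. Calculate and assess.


Delta E = 3.28
Passes: Yes

dL = -0.2, da = 1.7, db = -2.8
dE = sqrt((-0.2)^2 + (1.7)^2 + (-2.8)^2) = 3.28
Max = 4.8
Passes: Yes


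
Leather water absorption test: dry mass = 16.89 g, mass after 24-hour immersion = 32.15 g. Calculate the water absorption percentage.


90.3%

Water absorbed = 32.15 - 16.89 = 15.26 g
WA% = 15.26 / 16.89 x 100 = 90.3%


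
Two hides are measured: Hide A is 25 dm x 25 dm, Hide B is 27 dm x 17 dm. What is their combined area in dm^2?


1084 dm^2

Hide A area = 25 x 25 = 625 dm^2
Hide B area = 27 x 17 = 459 dm^2
Total = 625 + 459 = 1084 dm^2


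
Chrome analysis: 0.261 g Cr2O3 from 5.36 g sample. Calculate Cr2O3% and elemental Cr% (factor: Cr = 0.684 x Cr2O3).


Cr2O3 = 4.87%
Cr = 3.33%

Cr2O3% = 0.261 / 5.36 x 100 = 4.87%
Cr% = 4.87 x 0.684 = 3.33%


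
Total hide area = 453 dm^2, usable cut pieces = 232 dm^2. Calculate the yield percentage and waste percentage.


Yield = 51.2%
Waste = 48.8%

Yield = 232 / 453 x 100 = 51.2%
Waste = 453 - 232 = 221 dm^2
Waste% = 100 - 51.2 = 48.8%


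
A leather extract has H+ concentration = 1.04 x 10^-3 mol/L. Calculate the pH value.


pH = 2.98


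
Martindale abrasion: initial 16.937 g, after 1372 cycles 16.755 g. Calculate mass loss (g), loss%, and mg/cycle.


Loss = 16.937 - 16.755 = 0.182 g
Loss% = 0.182 / 16.937 x 100 = 1.07%
Rate = 0.182 / 1372 x 1000 = 0.133 mg/cycle


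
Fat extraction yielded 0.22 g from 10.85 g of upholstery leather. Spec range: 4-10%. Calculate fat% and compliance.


Fat% = 0.22 / 10.85 x 100 = 2.0%
Spec range: 4-10%
Compliant: No


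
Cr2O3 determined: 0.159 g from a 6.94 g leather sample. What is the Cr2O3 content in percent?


Cr2O3% = 0.159 / 6.94 x 100
Cr2O3% = 2.29%


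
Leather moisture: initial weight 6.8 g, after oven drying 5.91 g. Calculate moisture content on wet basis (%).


Moisture = 6.8 - 5.91 = 0.89 g
MC = 0.89 / 6.8 x 100 = 13.1%
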